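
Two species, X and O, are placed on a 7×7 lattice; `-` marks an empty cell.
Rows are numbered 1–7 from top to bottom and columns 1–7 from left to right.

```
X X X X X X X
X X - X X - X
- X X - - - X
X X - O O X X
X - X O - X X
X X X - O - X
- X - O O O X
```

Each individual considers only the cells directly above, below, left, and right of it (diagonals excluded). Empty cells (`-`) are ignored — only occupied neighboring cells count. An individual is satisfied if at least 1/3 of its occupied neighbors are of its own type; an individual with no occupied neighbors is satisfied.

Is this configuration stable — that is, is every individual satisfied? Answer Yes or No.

(1,1)X 2/2 ok
(1,2)X 3/3 ok
(1,3)X 2/2 ok
(1,4)X 3/3 ok
(1,5)X 3/3 ok
(1,6)X 2/2 ok
(1,7)X 2/2 ok
(2,1)X 2/2 ok
(2,2)X 3/3 ok
(2,4)X 2/2 ok
(2,5)X 2/2 ok
(2,7)X 2/2 ok
(3,2)X 3/3 ok
(3,3)X 1/1 ok
(3,7)X 2/2 ok
(4,1)X 2/2 ok
(4,2)X 2/2 ok
(4,4)O 2/2 ok
(4,5)O 1/2 ok
(4,6)X 2/3 ok
(4,7)X 3/3 ok
(5,1)X 2/2 ok
(5,3)X 1/2 ok
(5,4)O 1/2 ok
(5,6)X 2/2 ok
(5,7)X 3/3 ok
(6,1)X 2/2 ok
(6,2)X 3/3 ok
(6,3)X 2/2 ok
(6,5)O 1/1 ok
(6,7)X 2/2 ok
(7,2)X 1/1 ok
(7,4)O 1/1 ok
(7,5)O 3/3 ok
(7,6)O 1/2 ok
(7,7)X 1/2 ok
All meet the threshold, so the configuration is stable.

Yes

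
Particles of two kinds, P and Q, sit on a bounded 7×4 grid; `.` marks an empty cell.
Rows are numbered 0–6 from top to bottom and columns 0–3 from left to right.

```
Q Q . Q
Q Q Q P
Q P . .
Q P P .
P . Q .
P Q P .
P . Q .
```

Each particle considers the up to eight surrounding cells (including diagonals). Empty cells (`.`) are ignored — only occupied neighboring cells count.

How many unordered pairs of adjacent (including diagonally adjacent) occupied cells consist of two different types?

18

Scan each occupied cell's neighbors to the right and below (and the two forward diagonals) so each pair is counted once.
From row 0: 1 unlike of 8 pairs (running 1/8).
From row 1: 4 unlike of 8 pairs (running 5/16).
From row 2: 3 unlike of 6 pairs (running 8/22).
From row 3: 4 unlike of 6 pairs (running 12/28).
From row 4: 2 unlike of 4 pairs (running 14/32).
From row 5: 4 unlike of 6 pairs (running 18/38).
Total adjacent occupied pairs: 38; unlike-type pairs: 18.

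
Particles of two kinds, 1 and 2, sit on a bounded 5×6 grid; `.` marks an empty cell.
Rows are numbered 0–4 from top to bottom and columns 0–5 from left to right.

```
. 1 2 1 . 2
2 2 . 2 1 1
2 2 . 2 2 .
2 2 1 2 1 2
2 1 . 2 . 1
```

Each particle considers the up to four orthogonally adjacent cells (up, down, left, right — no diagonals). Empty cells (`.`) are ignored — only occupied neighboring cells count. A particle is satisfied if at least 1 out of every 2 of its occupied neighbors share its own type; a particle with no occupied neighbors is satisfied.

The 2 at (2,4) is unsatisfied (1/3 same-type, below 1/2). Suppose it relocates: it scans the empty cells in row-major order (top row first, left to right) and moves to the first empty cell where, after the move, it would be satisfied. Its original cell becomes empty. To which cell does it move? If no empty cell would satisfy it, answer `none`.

(0,0)

Vacating (2,4). Empty cells in order:
  (0,0): 1/2 same-type → satisfied — stop here.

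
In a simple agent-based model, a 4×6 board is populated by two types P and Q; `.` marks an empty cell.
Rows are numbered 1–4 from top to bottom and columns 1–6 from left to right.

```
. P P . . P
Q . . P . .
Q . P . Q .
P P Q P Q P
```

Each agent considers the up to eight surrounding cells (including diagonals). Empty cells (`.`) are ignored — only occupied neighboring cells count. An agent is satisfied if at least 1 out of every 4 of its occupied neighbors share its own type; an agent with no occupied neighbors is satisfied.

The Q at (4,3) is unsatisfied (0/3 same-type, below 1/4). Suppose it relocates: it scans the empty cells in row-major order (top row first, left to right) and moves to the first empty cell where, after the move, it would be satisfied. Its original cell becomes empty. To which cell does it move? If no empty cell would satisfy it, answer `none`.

(1,1)

Vacating (4,3). Empty cells in order:
  (1,1): 1/2 same-type → satisfied — stop here.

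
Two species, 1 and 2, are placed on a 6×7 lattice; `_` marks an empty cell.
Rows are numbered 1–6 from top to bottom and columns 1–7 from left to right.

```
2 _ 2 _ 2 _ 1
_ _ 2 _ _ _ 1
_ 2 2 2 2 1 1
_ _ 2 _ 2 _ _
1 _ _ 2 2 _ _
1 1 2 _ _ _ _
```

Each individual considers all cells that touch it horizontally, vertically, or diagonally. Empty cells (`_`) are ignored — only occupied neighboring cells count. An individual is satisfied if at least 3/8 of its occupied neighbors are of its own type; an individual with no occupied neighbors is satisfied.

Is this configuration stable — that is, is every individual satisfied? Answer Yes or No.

Yes

Row 1: (1,1)2 0/0 ok · (1,3)2 1/1 ok · (1,5)2 0/0 ok · (1,7)1 1/1 ok
Row 2: (2,3)2 4/4 ok · (2,7)1 3/3 ok
Row 3: (3,2)2 3/3 ok · (3,3)2 4/4 ok · (3,4)2 5/5 ok · (3,5)2 2/3 ok · (3,6)1 2/4 ok · (3,7)1 2/2 ok
Row 4: (4,3)2 4/4 ok · (4,5)2 4/5 ok
Row 5: (5,1)1 2/2 ok · (5,4)2 4/4 ok · (5,5)2 2/2 ok
Row 6: (6,1)1 2/2 ok · (6,2)1 2/3 ok · (6,3)2 1/2 ok
All meet the threshold, so the configuration is stable.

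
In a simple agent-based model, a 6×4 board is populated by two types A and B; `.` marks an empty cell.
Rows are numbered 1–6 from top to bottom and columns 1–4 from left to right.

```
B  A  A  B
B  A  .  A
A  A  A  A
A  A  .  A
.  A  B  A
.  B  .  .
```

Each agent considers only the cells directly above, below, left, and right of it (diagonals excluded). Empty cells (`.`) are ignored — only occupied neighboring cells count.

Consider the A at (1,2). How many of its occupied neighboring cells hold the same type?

Occupied neighbors of (1,2): (2,2)=A, (1,1)=B, (1,3)=A.
Same type (A): 2 of 3.

2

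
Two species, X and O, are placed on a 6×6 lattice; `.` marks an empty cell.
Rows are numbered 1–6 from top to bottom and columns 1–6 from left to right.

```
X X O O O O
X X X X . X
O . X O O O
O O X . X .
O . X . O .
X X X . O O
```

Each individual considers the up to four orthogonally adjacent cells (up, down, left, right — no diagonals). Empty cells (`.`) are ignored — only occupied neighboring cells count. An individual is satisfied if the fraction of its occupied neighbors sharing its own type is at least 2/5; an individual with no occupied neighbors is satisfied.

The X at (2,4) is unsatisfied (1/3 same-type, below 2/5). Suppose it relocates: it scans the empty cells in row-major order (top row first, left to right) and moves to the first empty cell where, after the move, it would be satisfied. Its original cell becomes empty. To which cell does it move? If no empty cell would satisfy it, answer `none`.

(3,2)

Vacating (2,4). Empty cells in order:
  (2,5): 1/3 same-type → still unsatisfied.
  (3,2): 2/4 same-type → satisfied — stop here.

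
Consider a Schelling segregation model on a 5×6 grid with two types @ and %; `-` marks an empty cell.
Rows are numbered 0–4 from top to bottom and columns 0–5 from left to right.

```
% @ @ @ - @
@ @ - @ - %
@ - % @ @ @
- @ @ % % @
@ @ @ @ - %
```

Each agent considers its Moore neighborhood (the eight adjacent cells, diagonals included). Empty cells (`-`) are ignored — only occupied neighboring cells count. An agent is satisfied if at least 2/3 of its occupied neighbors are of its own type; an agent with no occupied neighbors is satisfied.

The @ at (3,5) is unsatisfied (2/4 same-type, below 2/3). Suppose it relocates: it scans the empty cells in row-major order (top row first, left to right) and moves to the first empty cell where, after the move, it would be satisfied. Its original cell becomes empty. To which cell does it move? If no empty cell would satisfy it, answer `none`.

Vacating (3,5). Empty cells in order:
  (0,4): 3/4 same-type → satisfied — stop here.

(0,4)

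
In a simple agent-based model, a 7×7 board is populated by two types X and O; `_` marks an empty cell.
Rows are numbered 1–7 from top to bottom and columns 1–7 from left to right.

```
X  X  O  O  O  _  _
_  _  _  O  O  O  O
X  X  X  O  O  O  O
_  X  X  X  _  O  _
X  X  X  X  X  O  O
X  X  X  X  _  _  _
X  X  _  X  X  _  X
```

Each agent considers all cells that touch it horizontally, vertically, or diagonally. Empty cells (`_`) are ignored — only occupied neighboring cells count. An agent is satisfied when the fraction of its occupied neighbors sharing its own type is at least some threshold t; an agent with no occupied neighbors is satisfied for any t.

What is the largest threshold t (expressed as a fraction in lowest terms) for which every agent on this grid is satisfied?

(1,1)X 1/1
(1,2)X 1/2
(1,3)O 2/3
(1,4)O 4/4
(1,5)O 4/4
(2,4)O 6/7
(2,5)O 7/7
(2,6)O 6/6
(2,7)O 3/3
(3,1)X 2/2
(3,2)X 4/4
(3,3)X 4/6
(3,4)O 3/6
(3,5)O 6/7
(3,6)O 6/6
(3,7)O 4/4
(4,2)X 7/7
(4,3)X 7/8
(4,4)X 5/7
(4,6)O 5/6
(5,1)X 4/4
(5,2)X 7/7
(5,3)X 8/8
(5,4)X 6/6
(5,5)X 3/5
(5,6)O 2/3
(5,7)O 2/2
(6,1)X 5/5
(6,2)X 7/7
(6,3)X 7/7
(6,4)X 6/6
(7,1)X 3/3
(7,2)X 4/4
(7,4)X 3/3
(7,5)X 2/2
(7,7)X — no occupied neighbors
The smallest same-type fraction is 1/2 at (1,2), which reduces to 1/2. Any threshold above that leaves this agent unsatisfied.

1/2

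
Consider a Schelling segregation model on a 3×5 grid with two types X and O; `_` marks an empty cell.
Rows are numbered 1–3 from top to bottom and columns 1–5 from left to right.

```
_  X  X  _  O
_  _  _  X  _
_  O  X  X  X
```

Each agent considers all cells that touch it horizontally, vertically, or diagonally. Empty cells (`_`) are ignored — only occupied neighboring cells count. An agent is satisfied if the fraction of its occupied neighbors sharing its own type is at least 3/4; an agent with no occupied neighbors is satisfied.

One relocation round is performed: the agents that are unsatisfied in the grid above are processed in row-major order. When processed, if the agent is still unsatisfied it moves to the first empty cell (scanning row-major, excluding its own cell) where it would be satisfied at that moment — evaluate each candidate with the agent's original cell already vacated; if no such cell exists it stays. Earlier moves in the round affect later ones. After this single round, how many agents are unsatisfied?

0

Initially unsatisfied (in order): (1,5), (3,2), (3,3).
  (1,5) → (3,1).
  (3,2): no empty cell satisfies it; stays.
  (3,3) → (1,1).
Resulting grid:
X X X _ _
_ _ _ X _
O O _ X X
All satisfied now.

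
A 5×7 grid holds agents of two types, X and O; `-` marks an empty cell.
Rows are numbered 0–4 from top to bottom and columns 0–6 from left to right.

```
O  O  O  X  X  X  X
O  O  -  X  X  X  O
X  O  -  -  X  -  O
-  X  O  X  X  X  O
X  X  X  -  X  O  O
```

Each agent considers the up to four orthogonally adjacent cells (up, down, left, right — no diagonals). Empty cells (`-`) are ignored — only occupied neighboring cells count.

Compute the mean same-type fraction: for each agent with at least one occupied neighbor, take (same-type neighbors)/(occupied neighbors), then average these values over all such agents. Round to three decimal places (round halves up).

0.684

Row 0: (0,0)O 2/2 · (0,1)O 3/3 · (0,2)O 1/2 · (0,3)X 2/3 · (0,4)X 3/3 · (0,5)X 3/3 · (0,6)X 1/2
Row 1: (1,0)O 2/3 · (1,1)O 3/3 · (1,3)X 2/2 · (1,4)X 4/4 · (1,5)X 2/3 · (1,6)O 1/3
Row 2: (2,0)X 0/2 · (2,1)O 1/3 · (2,4)X 2/2 · (2,6)O 2/2
Row 3: (3,1)X 1/3 · (3,2)O 0/3 · (3,3)X 1/2 · (3,4)X 4/4 · (3,5)X 1/3 · (3,6)O 2/3
Row 4: (4,0)X 1/1 · (4,1)X 3/3 · (4,2)X 1/2 · (4,4)X 1/2 · (4,5)O 1/3 · (4,6)O 2/2
Sum over 29 agents: 2/2 + 3/3 + 1/2 + 2/3 + 3/3 + 3/3 + 1/2 + 2/3 + 3/3 + 2/2 + 4/4 + 2/3 + 1/3 + 0/2 + 1/3 + 2/2 + 2/2 + 1/3 + 0/3 + 1/2 + 4/4 + 1/3 + 2/3 + 1/1 + 3/3 + 1/2 + 1/2 + 1/3 + 2/2 = 119/6; mean = 119/6 ÷ 29 = 119/174 = 0.683908… → 0.684.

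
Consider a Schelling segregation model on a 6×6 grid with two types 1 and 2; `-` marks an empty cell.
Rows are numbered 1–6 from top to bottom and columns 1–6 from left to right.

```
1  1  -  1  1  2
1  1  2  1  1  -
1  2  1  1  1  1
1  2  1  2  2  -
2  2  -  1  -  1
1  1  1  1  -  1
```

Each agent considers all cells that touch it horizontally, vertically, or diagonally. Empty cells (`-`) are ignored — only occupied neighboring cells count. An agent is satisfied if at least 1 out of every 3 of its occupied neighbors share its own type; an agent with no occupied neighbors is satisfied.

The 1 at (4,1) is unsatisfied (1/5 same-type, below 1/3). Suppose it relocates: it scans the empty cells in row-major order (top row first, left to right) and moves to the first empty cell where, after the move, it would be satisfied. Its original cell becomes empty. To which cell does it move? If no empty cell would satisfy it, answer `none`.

Vacating (4,1). Empty cells in order:
  (1,3): 4/5 same-type → satisfied — stop here.

(1,3)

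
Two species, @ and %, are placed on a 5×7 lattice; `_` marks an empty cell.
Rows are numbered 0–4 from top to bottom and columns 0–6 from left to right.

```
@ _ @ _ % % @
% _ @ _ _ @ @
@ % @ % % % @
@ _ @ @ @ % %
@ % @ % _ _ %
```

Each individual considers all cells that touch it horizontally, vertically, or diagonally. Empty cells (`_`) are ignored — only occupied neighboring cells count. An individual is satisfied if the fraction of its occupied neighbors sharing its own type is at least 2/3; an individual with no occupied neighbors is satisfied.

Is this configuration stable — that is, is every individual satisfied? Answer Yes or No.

(0,0)@ 0/1 ✗
(0,2)@ 1/1 ✓
(0,4)% 1/2 ✗
(0,5)% 1/4 ✗
(0,6)@ 2/3 ✓
(1,0)% 1/3 ✗
(1,2)@ 2/4 ✗
(1,5)@ 3/7 ✗
(1,6)@ 3/5 ✗
(2,0)@ 1/3 ✗
(2,1)% 1/6 ✗
(2,2)@ 3/5 ✗
(2,3)% 1/6 ✗
(2,4)% 3/6 ✗
(2,5)% 3/7 ✗
(2,6)@ 2/5 ✗
(3,0)@ 2/4 ✗
(3,2)@ 3/7 ✗
(3,3)@ 4/7 ✗
(3,4)@ 1/6 ✗
(3,5)% 4/6 ✓
(3,6)% 3/4 ✓
(4,0)@ 1/2 ✗
(4,1)% 0/4 ✗
(4,2)@ 2/4 ✗
(4,3)% 0/4 ✗
(4,6)% 2/2 ✓
For instance (0,0) has only 0/1 same-type neighbors, below 2/3.

No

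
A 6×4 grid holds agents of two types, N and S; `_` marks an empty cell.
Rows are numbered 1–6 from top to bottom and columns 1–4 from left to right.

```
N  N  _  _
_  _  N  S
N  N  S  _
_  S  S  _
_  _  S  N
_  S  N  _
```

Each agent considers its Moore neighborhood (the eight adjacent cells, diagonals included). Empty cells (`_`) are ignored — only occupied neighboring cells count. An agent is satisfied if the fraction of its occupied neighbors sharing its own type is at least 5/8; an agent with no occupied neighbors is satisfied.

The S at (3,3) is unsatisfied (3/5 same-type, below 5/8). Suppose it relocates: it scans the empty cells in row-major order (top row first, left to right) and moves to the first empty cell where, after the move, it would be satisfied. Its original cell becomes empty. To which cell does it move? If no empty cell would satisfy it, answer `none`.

Vacating (3,3). Empty cells in order:
  (1,3): 1/3 same-type → still unsatisfied.
  (1,4): 1/2 same-type → still unsatisfied.
  (2,1): 0/4 same-type → still unsatisfied.
  (2,2): 0/5 same-type → still unsatisfied.
  (3,4): 2/3 same-type → satisfied — stop here.

(3,4)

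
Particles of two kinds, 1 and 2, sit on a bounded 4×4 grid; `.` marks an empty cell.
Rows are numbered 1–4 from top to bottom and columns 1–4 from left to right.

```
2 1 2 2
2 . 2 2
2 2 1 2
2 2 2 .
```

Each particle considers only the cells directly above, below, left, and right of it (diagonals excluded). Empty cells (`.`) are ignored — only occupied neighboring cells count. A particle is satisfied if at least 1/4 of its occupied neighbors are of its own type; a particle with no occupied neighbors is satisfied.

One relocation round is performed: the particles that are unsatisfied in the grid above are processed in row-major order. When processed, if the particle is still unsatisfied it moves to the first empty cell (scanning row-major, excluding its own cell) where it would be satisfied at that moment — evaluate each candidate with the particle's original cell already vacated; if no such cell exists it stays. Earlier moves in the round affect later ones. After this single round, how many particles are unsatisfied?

Initially unsatisfied (in order): (1,2), (3,3).
  (1,2): no empty cell satisfies it; stays.
  (3,3) → (2,2).
Resulting grid:
2 1 2 2
2 1 2 2
2 2 . 2
2 2 2 .
All satisfied now.

0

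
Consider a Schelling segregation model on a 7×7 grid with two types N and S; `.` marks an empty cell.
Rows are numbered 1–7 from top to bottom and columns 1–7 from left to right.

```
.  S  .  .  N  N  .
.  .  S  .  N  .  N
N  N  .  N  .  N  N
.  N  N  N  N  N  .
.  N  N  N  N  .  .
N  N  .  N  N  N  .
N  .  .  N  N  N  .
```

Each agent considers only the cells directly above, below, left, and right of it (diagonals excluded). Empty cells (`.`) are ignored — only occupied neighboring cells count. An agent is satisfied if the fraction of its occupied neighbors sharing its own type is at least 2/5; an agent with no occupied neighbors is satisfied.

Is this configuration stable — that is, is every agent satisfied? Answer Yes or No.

Yes

Row 1: (1,2)S 0/0 ✓ · (1,5)N 2/2 ✓ · (1,6)N 1/1 ✓
Row 2: (2,3)S 0/0 ✓ · (2,5)N 1/1 ✓ · (2,7)N 1/1 ✓
Row 3: (3,1)N 1/1 ✓ · (3,2)N 2/2 ✓ · (3,4)N 1/1 ✓ · (3,6)N 2/2 ✓ · (3,7)N 2/2 ✓
Row 4: (4,2)N 3/3 ✓ · (4,3)N 3/3 ✓ · (4,4)N 4/4 ✓ · (4,5)N 3/3 ✓ · (4,6)N 2/2 ✓
Row 5: (5,2)N 3/3 ✓ · (5,3)N 3/3 ✓ · (5,4)N 4/4 ✓ · (5,5)N 3/3 ✓
Row 6: (6,1)N 2/2 ✓ · (6,2)N 2/2 ✓ · (6,4)N 3/3 ✓ · (6,5)N 4/4 ✓ · (6,6)N 2/2 ✓
Row 7: (7,1)N 1/1 ✓ · (7,4)N 2/2 ✓ · (7,5)N 3/3 ✓ · (7,6)N 2/2 ✓
All meet the threshold, so the configuration is stable.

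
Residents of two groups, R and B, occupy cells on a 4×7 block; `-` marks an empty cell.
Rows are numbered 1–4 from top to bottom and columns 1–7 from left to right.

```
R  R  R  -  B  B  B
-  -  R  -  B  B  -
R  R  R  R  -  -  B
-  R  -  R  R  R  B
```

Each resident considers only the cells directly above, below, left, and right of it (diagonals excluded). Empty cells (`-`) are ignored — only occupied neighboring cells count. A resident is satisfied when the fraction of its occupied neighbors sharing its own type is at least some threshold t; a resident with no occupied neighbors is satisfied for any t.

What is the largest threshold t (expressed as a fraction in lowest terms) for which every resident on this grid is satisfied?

(1,1)R 1/1
(1,2)R 2/2
(1,3)R 2/2
(1,5)B 2/2
(1,6)B 3/3
(1,7)B 1/1
(2,3)R 2/2
(2,5)B 2/2
(2,6)B 2/2
(3,1)R 1/1
(3,2)R 3/3
(3,3)R 3/3
(3,4)R 2/2
(3,7)B 1/1
(4,2)R 1/1
(4,4)R 2/2
(4,5)R 2/2
(4,6)R 1/2
(4,7)B 1/2
The smallest same-type fraction is 1/2 at (4,6), which reduces to 1/2. Any threshold above that leaves this resident unsatisfied.

1/2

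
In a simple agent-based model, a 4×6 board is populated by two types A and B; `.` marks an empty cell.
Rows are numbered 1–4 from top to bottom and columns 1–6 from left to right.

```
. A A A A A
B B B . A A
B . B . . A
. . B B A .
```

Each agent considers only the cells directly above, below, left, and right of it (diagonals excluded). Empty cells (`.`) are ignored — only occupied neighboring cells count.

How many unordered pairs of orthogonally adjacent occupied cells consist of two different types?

3

Scan each occupied cell's neighbors to the right and below so each pair is counted once.
Row 1: A(1,2)–A(1,3)= A(1,2)–B(2,2)≠ A(1,3)–A(1,4)= A(1,3)–B(2,3)≠ A(1,4)–A(1,5)= A(1,5)–A(1,6)= A(1,5)–A(2,5)= A(1,6)–A(2,6)=  → 2/8 unlike.
Row 2: B(2,1)–B(2,2)= B(2,1)–B(3,1)= B(2,2)–B(2,3)= B(2,3)–B(3,3)= A(2,5)–A(2,6)= A(2,6)–A(3,6)=  → 0/6 unlike.
Row 3: B(3,3)–B(4,3)=  → 0/1 unlike.
Row 4: B(4,3)–B(4,4)= B(4,4)–A(4,5)≠  → 1/2 unlike.
Total adjacent occupied pairs: 17; unlike-type pairs: 3.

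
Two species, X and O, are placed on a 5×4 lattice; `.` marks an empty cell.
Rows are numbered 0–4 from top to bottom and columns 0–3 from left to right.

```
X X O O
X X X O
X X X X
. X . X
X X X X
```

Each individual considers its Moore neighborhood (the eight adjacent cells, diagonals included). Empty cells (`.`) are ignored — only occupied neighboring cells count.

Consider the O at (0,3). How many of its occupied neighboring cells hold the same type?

Occupied neighbors of (0,3): (0,2)=O, (1,2)=X, (1,3)=O.
Same type (O): 2 of 3.

2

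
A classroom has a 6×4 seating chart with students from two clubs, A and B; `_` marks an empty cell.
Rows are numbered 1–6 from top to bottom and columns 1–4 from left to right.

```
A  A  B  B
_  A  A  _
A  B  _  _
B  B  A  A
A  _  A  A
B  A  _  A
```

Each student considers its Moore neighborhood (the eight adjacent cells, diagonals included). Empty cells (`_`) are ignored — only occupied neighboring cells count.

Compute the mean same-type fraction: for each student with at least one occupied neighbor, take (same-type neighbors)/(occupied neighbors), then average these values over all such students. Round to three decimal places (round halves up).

0.574

(1,1)A 2/2
(1,2)A 3/4
(1,3)B 1/4
(1,4)B 1/2
(2,2)A 4/6
(2,3)A 2/5
(3,1)A 1/4
(3,2)B 2/6
(4,1)B 2/4
(4,2)B 2/6
(4,3)A 3/5
(4,4)A 3/3
(5,1)A 1/4
(5,3)A 5/6
(5,4)A 4/4
(6,1)B 0/2
(6,2)A 2/3
(6,4)A 2/2
Sum over 18 students: 2/2 + 3/4 + 1/4 + 1/2 + 4/6 + 2/5 + 1/4 + 2/6 + 2/4 + 2/6 + 3/5 + 3/3 + 1/4 + 5/6 + 4/4 + 0/2 + 2/3 + 2/2 = 31/3; mean = 31/3 ÷ 18 = 31/54 = 0.574074… → 0.574.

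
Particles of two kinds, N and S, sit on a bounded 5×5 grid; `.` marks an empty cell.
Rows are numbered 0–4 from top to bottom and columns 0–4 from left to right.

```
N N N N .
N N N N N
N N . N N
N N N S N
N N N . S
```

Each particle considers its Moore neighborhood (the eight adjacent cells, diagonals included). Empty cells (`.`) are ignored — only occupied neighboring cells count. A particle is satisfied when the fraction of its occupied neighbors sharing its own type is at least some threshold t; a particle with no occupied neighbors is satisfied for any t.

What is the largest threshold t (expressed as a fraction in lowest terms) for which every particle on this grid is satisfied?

1/6

(0,0)N 3/3
(0,1)N 5/5
(0,2)N 5/5
(0,3)N 4/4
(1,0)N 5/5
(1,1)N 7/7
(1,2)N 7/7
(1,3)N 6/6
(1,4)N 4/4
(2,0)N 5/5
(2,1)N 7/7
(2,3)N 6/7
(2,4)N 4/5
(3,0)N 5/5
(3,1)N 7/7
(3,2)N 5/6
(3,3)S 1/6
(3,4)N 2/4
(4,0)N 3/3
(4,1)N 5/5
(4,2)N 3/4
(4,4)S 1/2
The smallest same-type fraction is 1/6 at (3,3), which reduces to 1/6. Any threshold above that leaves this particle unsatisfied.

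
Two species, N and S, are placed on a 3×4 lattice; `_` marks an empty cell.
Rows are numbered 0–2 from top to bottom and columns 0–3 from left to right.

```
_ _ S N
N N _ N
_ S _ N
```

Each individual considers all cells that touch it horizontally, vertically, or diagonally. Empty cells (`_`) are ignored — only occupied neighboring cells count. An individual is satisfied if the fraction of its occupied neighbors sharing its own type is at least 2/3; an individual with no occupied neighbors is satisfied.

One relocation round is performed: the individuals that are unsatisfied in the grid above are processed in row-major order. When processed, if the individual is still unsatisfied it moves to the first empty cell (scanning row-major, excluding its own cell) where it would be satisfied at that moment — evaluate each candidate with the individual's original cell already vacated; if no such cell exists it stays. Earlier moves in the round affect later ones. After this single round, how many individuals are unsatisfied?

3

Initially unsatisfied (in order): (0,2), (0,3), (1,0), (1,1), (2,1).
  (0,2): no empty cell satisfies it; stays.
  (0,3) → (0,0).
  (1,0): now satisfied by earlier moves; stays.
  (1,1) → (0,1).
  (2,1): no empty cell satisfies it; stays.
Resulting grid:
N N S _
N _ _ N
_ S _ N
Unsatisfied now: (0,2), (1,3), (2,1).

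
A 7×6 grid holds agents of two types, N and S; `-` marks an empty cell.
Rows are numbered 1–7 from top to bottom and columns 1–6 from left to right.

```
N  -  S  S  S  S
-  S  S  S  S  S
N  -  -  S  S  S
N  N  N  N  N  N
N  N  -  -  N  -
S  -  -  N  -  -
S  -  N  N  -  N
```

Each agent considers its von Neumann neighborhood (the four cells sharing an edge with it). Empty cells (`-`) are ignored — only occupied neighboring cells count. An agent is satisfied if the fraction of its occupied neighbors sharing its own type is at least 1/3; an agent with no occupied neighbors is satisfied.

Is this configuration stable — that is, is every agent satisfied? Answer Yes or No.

Row 1: (1,1)N 0/0 ok · (1,3)S 2/2 ok · (1,4)S 3/3 ok · (1,5)S 3/3 ok · (1,6)S 2/2 ok
Row 2: (2,2)S 1/1 ok · (2,3)S 3/3 ok · (2,4)S 4/4 ok · (2,5)S 4/4 ok · (2,6)S 3/3 ok
Row 3: (3,1)N 1/1 ok · (3,4)S 2/3 ok · (3,5)S 3/4 ok · (3,6)S 2/3 ok
Row 4: (4,1)N 3/3 ok · (4,2)N 3/3 ok · (4,3)N 2/2 ok · (4,4)N 2/3 ok · (4,5)N 3/4 ok · (4,6)N 1/2 ok
Row 5: (5,1)N 2/3 ok · (5,2)N 2/2 ok · (5,5)N 1/1 ok
Row 6: (6,1)S 1/2 ok · (6,4)N 1/1 ok
Row 7: (7,1)S 1/1 ok · (7,3)N 1/1 ok · (7,4)N 2/2 ok · (7,6)N 0/0 ok
All meet the threshold, so the configuration is stable.

Yes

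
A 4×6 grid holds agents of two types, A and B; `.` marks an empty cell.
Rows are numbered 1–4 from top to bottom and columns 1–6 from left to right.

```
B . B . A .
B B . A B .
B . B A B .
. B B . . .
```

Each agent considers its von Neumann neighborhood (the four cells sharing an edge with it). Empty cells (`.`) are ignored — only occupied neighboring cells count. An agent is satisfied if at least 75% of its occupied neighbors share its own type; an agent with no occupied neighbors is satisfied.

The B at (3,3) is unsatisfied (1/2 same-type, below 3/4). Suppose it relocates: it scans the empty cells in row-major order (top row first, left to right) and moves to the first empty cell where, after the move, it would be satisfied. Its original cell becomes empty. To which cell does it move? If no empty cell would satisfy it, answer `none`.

Vacating (3,3). Empty cells in order:
  (1,2): 3/3 same-type → satisfied — stop here.

(1,2)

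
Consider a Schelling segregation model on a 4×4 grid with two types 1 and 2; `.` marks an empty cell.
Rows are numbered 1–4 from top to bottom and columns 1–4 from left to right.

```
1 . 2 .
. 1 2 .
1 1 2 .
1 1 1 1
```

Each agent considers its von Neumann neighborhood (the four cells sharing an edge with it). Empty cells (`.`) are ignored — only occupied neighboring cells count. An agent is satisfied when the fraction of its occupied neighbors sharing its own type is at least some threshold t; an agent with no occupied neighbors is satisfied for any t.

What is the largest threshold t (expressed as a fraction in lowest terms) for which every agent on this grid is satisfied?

(1,1)1 — no occupied neighbors
(1,3)2 1/1
(2,2)1 1/2
(2,3)2 2/3
(3,1)1 2/2
(3,2)1 3/4
(3,3)2 1/3
(4,1)1 2/2
(4,2)1 3/3
(4,3)1 2/3
(4,4)1 1/1
The smallest same-type fraction is 1/3 at (3,3), which reduces to 1/3. Any threshold above that leaves this agent unsatisfied.

1/3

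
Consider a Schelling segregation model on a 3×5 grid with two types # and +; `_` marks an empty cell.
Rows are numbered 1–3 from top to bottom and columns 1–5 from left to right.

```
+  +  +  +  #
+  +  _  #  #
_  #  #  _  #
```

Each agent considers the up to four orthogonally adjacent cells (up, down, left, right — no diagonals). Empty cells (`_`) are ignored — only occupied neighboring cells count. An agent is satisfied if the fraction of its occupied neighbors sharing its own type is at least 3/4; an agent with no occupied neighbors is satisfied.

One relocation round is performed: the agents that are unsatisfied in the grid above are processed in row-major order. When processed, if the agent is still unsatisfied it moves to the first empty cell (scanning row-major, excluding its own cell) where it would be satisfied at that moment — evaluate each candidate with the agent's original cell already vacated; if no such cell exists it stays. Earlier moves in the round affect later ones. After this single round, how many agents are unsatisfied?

Initially unsatisfied (in order): (1,4), (1,5), (2,2), (2,4), (3,2).
  (1,4): no empty cell satisfies it; stays.
  (1,5) → (3,4).
  (2,2): no empty cell satisfies it; stays.
  (2,4): no empty cell satisfies it; stays.
  (3,2): no empty cell satisfies it; stays.
Resulting grid:
+ + + + _
+ + _ # #
_ # # # #
Unsatisfied now: (1,4), (2,2), (2,4), (3,2).

4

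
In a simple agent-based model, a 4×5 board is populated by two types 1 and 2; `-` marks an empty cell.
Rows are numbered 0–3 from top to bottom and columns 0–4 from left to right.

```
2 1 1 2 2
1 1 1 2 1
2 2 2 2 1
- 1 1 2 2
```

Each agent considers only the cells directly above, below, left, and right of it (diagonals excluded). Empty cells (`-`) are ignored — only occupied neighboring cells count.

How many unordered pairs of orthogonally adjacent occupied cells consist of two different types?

Scan each occupied cell's neighbors to the right and below so each pair is counted once.
From row 0: 4 unlike of 9 pairs (running 4/9).
From row 1: 5 unlike of 9 pairs (running 9/18).
From row 2: 4 unlike of 8 pairs (running 13/26).
From row 3: 1 unlike of 3 pairs (running 14/29).
Total adjacent occupied pairs: 29; unlike-type pairs: 14.

14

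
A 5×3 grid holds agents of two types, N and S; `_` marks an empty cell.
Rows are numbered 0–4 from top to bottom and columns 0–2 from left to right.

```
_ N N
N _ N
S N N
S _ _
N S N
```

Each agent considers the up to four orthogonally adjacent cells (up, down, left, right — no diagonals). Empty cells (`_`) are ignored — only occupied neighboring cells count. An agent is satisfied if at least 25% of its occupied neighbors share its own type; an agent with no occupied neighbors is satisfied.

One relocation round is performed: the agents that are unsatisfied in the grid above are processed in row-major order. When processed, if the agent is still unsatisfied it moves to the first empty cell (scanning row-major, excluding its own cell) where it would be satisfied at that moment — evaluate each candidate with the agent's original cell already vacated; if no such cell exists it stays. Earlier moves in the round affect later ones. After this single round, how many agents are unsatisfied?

Initially unsatisfied (in order): (1,0), (4,0), (4,1), (4,2).
  (1,0) → (0,0).
  (4,0) → (1,0).
  (4,1) → (3,1).
  (4,2): now satisfied by earlier moves; stays.
Resulting grid:
N N N
N _ N
S N N
S S _
_ _ N
All satisfied now.

0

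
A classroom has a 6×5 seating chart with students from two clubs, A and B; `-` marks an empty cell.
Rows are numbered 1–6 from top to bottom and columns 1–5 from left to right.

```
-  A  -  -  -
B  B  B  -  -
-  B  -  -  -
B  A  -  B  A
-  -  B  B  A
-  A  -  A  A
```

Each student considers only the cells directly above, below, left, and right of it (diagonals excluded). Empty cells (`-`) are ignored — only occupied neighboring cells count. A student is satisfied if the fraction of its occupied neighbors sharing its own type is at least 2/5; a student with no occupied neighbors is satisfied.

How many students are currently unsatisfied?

(1,2)A 0/1 unhappy
(2,1)B 1/1 ok
(2,2)B 3/4 ok
(2,3)B 1/1 ok
(3,2)B 1/2 ok
(4,1)B 0/1 unhappy
(4,2)A 0/2 unhappy
(4,4)B 1/2 ok
(4,5)A 1/2 ok
(5,3)B 1/1 ok
(5,4)B 2/4 ok
(5,5)A 2/3 ok
(6,2)A 0/0 ok
(6,4)A 1/2 ok
(6,5)A 2/2 ok
Unsatisfied: (1,2), (4,1), (4,2) — 3 in total.

3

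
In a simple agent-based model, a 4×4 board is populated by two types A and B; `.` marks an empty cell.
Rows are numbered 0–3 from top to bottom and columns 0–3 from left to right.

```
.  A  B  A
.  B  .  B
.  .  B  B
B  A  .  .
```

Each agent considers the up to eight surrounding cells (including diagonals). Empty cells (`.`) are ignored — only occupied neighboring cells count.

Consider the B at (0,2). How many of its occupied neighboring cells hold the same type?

Occupied neighbors of (0,2): (0,1)=A, (0,3)=A, (1,1)=B, (1,3)=B.
Same type (B): 2 of 4.

2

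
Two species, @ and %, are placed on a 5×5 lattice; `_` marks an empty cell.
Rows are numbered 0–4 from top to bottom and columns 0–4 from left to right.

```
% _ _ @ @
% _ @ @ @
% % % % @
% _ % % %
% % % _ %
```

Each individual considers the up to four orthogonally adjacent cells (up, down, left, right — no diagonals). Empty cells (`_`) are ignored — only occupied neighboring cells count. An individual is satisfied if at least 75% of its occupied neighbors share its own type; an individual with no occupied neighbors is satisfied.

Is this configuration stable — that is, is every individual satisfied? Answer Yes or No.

(0,0)% 1/1 satisfied
(0,3)@ 2/2 satisfied
(0,4)@ 2/2 satisfied
(1,0)% 2/2 satisfied
(1,2)@ 1/2 not
(1,3)@ 3/4 satisfied
(1,4)@ 3/3 satisfied
(2,0)% 3/3 satisfied
(2,1)% 2/2 satisfied
(2,2)% 3/4 satisfied
(2,3)% 2/4 not
(2,4)@ 1/3 not
(3,0)% 2/2 satisfied
(3,2)% 3/3 satisfied
(3,3)% 3/3 satisfied
(3,4)% 2/3 not
(4,0)% 2/2 satisfied
(4,1)% 2/2 satisfied
(4,2)% 2/2 satisfied
(4,4)% 1/1 satisfied
For instance (1,2) has only 1/2 same-type neighbors, below 3/4.

No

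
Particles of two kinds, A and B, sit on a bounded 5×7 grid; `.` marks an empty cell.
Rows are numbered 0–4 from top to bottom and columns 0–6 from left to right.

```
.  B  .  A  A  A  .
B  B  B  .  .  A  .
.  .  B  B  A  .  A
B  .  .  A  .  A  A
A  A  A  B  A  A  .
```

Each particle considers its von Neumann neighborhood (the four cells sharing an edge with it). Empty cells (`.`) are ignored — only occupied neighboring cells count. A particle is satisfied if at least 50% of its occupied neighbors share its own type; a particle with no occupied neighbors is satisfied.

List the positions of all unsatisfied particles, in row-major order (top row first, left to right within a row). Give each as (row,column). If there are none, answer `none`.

(2,3), (2,4), (3,0), (3,3), (4,3)

Row 0: (0,1)B 1/1 ok · (0,3)A 1/1 ok · (0,4)A 2/2 ok · (0,5)A 2/2 ok
Row 1: (1,0)B 1/1 ok · (1,1)B 3/3 ok · (1,2)B 2/2 ok · (1,5)A 1/1 ok
Row 2: (2,2)B 2/2 ok · (2,3)B 1/3 unhappy · (2,4)A 0/1 unhappy · (2,6)A 1/1 ok
Row 3: (3,0)B 0/1 unhappy · (3,3)A 0/2 unhappy · (3,5)A 2/2 ok · (3,6)A 2/2 ok
Row 4: (4,0)A 1/2 ok · (4,1)A 2/2 ok · (4,2)A 1/2 ok · (4,3)B 0/3 unhappy · (4,4)A 1/2 ok · (4,5)A 2/2 ok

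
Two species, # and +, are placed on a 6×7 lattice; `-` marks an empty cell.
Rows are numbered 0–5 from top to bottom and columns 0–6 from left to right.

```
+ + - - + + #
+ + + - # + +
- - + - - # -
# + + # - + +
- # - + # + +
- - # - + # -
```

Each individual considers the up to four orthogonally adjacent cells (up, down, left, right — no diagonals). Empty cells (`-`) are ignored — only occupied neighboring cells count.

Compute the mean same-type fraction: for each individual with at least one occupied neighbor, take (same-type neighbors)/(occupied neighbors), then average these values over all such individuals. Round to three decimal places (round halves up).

(0,0)+ 2/2
(0,1)+ 2/2
(0,4)+ 1/2
(0,5)+ 2/3
(0,6)# 0/2
(1,0)+ 2/2
(1,1)+ 3/3
(1,2)+ 2/2
(1,4)# 0/2
(1,5)+ 2/4
(1,6)+ 1/2
(2,2)+ 2/2
(2,5)# 0/2
(3,0)# 0/1
(3,1)+ 1/3
(3,2)+ 2/3
(3,3)# 0/2
(3,5)+ 2/3
(3,6)+ 2/2
(4,1)# 0/1
(4,3)+ 0/2
(4,4)# 0/3
(4,5)+ 2/4
(4,6)+ 2/2
(5,2)# — no occupied neighbors
(5,4)+ 0/2
(5,5)# 0/2
Sum over 26 individuals: 2/2 + 2/2 + 1/2 + 2/3 + 0/2 + 2/2 + 3/3 + 2/2 + 0/2 + 2/4 + 1/2 + 2/2 + 0/2 + 0/1 + 1/3 + 2/3 + 0/2 + 2/3 + 2/2 + 0/1 + 0/2 + 0/3 + 2/4 + 2/2 + 0/2 + 0/2 = 37/3; mean = 37/3 ÷ 26 = 37/78 = 0.474358… → 0.474.

0.474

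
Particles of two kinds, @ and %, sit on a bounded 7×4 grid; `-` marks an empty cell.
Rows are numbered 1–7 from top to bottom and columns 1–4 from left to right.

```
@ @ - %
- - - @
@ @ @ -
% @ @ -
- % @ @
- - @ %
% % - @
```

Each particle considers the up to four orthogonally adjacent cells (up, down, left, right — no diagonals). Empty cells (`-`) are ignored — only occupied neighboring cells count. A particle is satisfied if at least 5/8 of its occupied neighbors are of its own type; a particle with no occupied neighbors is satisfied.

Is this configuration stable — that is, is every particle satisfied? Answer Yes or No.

No

(1,1)@ 1/1 ✓
(1,2)@ 1/1 ✓
(1,4)% 0/1 ✗
(2,4)@ 0/1 ✗
(3,1)@ 1/2 ✗
(3,2)@ 3/3 ✓
(3,3)@ 2/2 ✓
(4,1)% 0/2 ✗
(4,2)@ 2/4 ✗
(4,3)@ 3/3 ✓
(5,2)% 0/2 ✗
(5,3)@ 3/4 ✓
(5,4)@ 1/2 ✗
(6,3)@ 1/2 ✗
(6,4)% 0/3 ✗
(7,1)% 1/1 ✓
(7,2)% 1/1 ✓
(7,4)@ 0/1 ✗
For instance (1,4) has only 0/1 same-type neighbors, below 5/8.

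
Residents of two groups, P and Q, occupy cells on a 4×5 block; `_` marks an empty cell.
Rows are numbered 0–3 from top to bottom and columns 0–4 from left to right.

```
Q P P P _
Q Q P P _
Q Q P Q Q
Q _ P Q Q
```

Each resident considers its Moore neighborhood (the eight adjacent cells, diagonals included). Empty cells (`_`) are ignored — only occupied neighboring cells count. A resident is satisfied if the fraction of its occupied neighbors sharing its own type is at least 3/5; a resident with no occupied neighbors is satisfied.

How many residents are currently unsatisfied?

Row 0: (0,0)Q 2/3 ✓ · (0,1)P 2/5 ✗ · (0,2)P 4/5 ✓ · (0,3)P 3/3 ✓
Row 1: (1,0)Q 4/5 ✓ · (1,1)Q 4/8 ✗ · (1,2)P 5/8 ✓ · (1,3)P 4/6 ✓
Row 2: (2,0)Q 4/4 ✓ · (2,1)Q 4/7 ✗ · (2,2)P 3/7 ✗ · (2,3)Q 3/7 ✗ · (2,4)Q 3/4 ✓
Row 3: (3,0)Q 2/2 ✓ · (3,2)P 1/4 ✗ · (3,3)Q 3/5 ✓ · (3,4)Q 3/3 ✓
Unsatisfied: (0,1), (1,1), (2,1), (2,2), (2,3), (3,2) — 6 in total.

6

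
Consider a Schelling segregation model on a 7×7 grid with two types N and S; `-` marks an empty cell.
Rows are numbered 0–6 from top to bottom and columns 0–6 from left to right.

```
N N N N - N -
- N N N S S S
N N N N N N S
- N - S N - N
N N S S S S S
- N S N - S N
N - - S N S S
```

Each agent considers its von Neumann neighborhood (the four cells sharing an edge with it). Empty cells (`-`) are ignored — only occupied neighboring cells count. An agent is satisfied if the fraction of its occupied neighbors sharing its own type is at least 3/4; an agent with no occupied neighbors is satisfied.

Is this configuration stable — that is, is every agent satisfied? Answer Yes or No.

Row 0: (0,0)N 1/1 ok · (0,1)N 3/3 ok · (0,2)N 3/3 ok · (0,3)N 2/2 ok · (0,5)N 0/1 unhappy
Row 1: (1,1)N 3/3 ok · (1,2)N 4/4 ok · (1,3)N 3/4 ok · (1,4)S 1/3 unhappy · (1,5)S 2/4 unhappy · (1,6)S 2/2 ok
Row 2: (2,0)N 1/1 ok · (2,1)N 4/4 ok · (2,2)N 3/3 ok · (2,3)N 3/4 ok · (2,4)N 3/4 ok · (2,5)N 1/3 unhappy · (2,6)S 1/3 unhappy
Row 3: (3,1)N 2/2 ok · (3,3)S 1/3 unhappy · (3,4)N 1/3 unhappy · (3,6)N 0/2 unhappy
Row 4: (4,0)N 1/1 ok · (4,1)N 3/4 ok · (4,2)S 2/3 unhappy · (4,3)S 3/4 ok · (4,4)S 2/3 unhappy · (4,5)S 3/3 ok · (4,6)S 1/3 unhappy
Row 5: (5,1)N 1/2 unhappy · (5,2)S 1/3 unhappy · (5,3)N 0/3 unhappy · (5,5)S 2/3 unhappy · (5,6)N 0/3 unhappy
Row 6: (6,0)N 0/0 ok · (6,3)S 0/2 unhappy · (6,4)N 0/2 unhappy · (6,5)S 2/3 unhappy · (6,6)S 1/2 unhappy
For instance (0,5) has only 0/1 same-type neighbors, below 3/4.

No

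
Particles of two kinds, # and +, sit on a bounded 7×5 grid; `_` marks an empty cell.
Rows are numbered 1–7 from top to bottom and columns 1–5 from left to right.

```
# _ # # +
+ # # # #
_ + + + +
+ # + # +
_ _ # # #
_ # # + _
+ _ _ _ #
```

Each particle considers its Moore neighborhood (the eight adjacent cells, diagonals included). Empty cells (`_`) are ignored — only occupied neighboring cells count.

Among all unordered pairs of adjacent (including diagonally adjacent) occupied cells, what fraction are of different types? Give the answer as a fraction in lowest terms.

Scan each occupied cell's neighbors to the right and below (and the two forward diagonals) so each pair is counted once.
Row 1: #(1,1)–+(2,1)≠ #(1,1)–#(2,2)= #(1,3)–#(1,4)= #(1,3)–#(2,3)= #(1,3)–#(2,4)= #(1,3)–#(2,2)= #(1,4)–+(1,5)≠ #(1,4)–#(2,4)= #(1,4)–#(2,5)= #(1,4)–#(2,3)= +(1,5)–#(2,5)≠ +(1,5)–#(2,4)≠  → 4/12 unlike.
Row 2: +(2,1)–#(2,2)≠ +(2,1)–+(3,2)= #(2,2)–#(2,3)= #(2,2)–+(3,2)≠ #(2,2)–+(3,3)≠ #(2,3)–#(2,4)= #(2,3)–+(3,3)≠ #(2,3)–+(3,4)≠ #(2,3)–+(3,2)≠ #(2,4)–#(2,5)= #(2,4)–+(3,4)≠ #(2,4)–+(3,5)≠ #(2,4)–+(3,3)≠ #(2,5)–+(3,5)≠ #(2,5)–+(3,4)≠  → 11/15 unlike.
Row 3: +(3,2)–+(3,3)= +(3,2)–#(4,2)≠ +(3,2)–+(4,3)= +(3,2)–+(4,1)= +(3,3)–+(3,4)= +(3,3)–+(4,3)= +(3,3)–#(4,4)≠ +(3,3)–#(4,2)≠ +(3,4)–+(3,5)= +(3,4)–#(4,4)≠ +(3,4)–+(4,5)= +(3,4)–+(4,3)= +(3,5)–+(4,5)= +(3,5)–#(4,4)≠  → 5/14 unlike.
Row 4: +(4,1)–#(4,2)≠ #(4,2)–+(4,3)≠ #(4,2)–#(5,3)= +(4,3)–#(4,4)≠ +(4,3)–#(5,3)≠ +(4,3)–#(5,4)≠ #(4,4)–+(4,5)≠ #(4,4)–#(5,4)= #(4,4)–#(5,5)= #(4,4)–#(5,3)= +(4,5)–#(5,5)≠ +(4,5)–#(5,4)≠  → 8/12 unlike.
Row 5: #(5,3)–#(5,4)= #(5,3)–#(6,3)= #(5,3)–+(6,4)≠ #(5,3)–#(6,2)= #(5,4)–#(5,5)= #(5,4)–+(6,4)≠ #(5,4)–#(6,3)= #(5,5)–+(6,4)≠  → 3/8 unlike.
Row 6: #(6,2)–#(6,3)= #(6,2)–+(7,1)≠ #(6,3)–+(6,4)≠ +(6,4)–#(7,5)≠  → 3/4 unlike.
Total adjacent occupied pairs: 65; unlike-type pairs: 34.
34/65 is already in lowest terms.

34/65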